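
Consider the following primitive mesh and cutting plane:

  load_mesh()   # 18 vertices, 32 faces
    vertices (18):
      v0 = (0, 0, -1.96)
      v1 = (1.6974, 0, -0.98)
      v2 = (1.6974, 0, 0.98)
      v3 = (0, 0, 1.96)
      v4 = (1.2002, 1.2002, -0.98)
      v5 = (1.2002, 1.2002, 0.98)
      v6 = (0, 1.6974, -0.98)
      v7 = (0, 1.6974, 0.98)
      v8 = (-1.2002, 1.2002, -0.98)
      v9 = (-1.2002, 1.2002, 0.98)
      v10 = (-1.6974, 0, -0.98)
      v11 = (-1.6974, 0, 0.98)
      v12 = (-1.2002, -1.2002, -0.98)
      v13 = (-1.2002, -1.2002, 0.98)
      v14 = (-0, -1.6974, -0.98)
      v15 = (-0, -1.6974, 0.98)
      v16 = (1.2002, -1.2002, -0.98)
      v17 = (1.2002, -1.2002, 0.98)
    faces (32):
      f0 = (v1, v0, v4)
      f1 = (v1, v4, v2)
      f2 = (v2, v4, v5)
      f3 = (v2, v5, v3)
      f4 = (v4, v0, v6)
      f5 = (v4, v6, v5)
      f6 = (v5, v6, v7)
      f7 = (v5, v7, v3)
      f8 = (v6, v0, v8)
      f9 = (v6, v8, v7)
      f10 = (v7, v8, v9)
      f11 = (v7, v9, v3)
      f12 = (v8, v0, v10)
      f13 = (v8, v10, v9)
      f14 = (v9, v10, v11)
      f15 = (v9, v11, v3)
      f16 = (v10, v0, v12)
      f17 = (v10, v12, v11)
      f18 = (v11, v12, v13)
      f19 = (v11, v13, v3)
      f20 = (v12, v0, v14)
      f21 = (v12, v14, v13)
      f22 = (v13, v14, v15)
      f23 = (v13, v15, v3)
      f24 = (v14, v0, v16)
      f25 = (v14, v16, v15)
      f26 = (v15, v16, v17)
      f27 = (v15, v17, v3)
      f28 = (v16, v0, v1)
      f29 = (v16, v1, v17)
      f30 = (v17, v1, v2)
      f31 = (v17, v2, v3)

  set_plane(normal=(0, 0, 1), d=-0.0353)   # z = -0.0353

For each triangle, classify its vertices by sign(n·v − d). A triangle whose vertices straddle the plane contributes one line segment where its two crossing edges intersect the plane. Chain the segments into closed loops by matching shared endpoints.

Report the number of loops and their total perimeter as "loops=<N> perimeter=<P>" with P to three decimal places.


loops=1 perimeter=10.393

Straddling triangles (16 of 32):
  (v1,v4,v2) [--+] → (1.43985, 0.621716, -0.0353)–(1.6974, 0, -0.0353)  len=0.6730
  (v2,v4,v5) [+-+] → (1.43985, 0.621716, -0.0353)–(1.2002, 1.2002, -0.0353)  len=0.6262
  (v4,v6,v5) [--+] → (0.578484, 1.45775, -0.0353)–(1.2002, 1.2002, -0.0353)  len=0.6730
  (v5,v6,v7) [+-+] → (0.578484, 1.45775, -0.0353)–(0, 1.6974, -0.0353)  len=0.6262
  (v6,v8,v7) [--+] → (-0.621716, 1.43985, -0.0353)–(0, 1.6974, -0.0353)  len=0.6730
  (v7,v8,v9) [+-+] → (-0.621716, 1.43985, -0.0353)–(-1.2002, 1.2002, -0.0353)  len=0.6262
  (v8,v10,v9) [--+] → (-1.45775, 0.578484, -0.0353)–(-1.2002, 1.2002, -0.0353)  len=0.6730
  (v9,v10,v11) [+-+] → (-1.45775, 0.578484, -0.0353)–(-1.6974, 0, -0.0353)  len=0.6262
  (v10,v12,v11) [--+] → (-1.43985, -0.621716, -0.0353)–(-1.6974, 0, -0.0353)  len=0.6730
  (v11,v12,v13) [+-+] → (-1.43985, -0.621716, -0.0353)–(-1.2002, -1.2002, -0.0353)  len=0.6262
  (v12,v14,v13) [--+] → (-0.578484, -1.45775, -0.0353)–(-1.2002, -1.2002, -0.0353)  len=0.6730
  (v13,v14,v15) [+-+] → (-0.578484, -1.45775, -0.0353)–(0, -1.6974, -0.0353)  len=0.6262
  (v14,v16,v15) [--+] → (0.621716, -1.43985, -0.0353)–(0, -1.6974, -0.0353)  len=0.6730
  (v15,v16,v17) [+-+] → (0.621716, -1.43985, -0.0353)–(1.2002, -1.2002, -0.0353)  len=0.6262
  (v16,v1,v17) [--+] → (1.45775, -0.578484, -0.0353)–(1.2002, -1.2002, -0.0353)  len=0.6730
  (v17,v1,v2) [+-+] → (1.45775, -0.578484, -0.0353)–(1.6974, 0, -0.0353)  len=0.6262

Chained into 1 loop(s):
  loop 1: 16 segments, perimeter = 10.3929
Total perimeter = 10.393


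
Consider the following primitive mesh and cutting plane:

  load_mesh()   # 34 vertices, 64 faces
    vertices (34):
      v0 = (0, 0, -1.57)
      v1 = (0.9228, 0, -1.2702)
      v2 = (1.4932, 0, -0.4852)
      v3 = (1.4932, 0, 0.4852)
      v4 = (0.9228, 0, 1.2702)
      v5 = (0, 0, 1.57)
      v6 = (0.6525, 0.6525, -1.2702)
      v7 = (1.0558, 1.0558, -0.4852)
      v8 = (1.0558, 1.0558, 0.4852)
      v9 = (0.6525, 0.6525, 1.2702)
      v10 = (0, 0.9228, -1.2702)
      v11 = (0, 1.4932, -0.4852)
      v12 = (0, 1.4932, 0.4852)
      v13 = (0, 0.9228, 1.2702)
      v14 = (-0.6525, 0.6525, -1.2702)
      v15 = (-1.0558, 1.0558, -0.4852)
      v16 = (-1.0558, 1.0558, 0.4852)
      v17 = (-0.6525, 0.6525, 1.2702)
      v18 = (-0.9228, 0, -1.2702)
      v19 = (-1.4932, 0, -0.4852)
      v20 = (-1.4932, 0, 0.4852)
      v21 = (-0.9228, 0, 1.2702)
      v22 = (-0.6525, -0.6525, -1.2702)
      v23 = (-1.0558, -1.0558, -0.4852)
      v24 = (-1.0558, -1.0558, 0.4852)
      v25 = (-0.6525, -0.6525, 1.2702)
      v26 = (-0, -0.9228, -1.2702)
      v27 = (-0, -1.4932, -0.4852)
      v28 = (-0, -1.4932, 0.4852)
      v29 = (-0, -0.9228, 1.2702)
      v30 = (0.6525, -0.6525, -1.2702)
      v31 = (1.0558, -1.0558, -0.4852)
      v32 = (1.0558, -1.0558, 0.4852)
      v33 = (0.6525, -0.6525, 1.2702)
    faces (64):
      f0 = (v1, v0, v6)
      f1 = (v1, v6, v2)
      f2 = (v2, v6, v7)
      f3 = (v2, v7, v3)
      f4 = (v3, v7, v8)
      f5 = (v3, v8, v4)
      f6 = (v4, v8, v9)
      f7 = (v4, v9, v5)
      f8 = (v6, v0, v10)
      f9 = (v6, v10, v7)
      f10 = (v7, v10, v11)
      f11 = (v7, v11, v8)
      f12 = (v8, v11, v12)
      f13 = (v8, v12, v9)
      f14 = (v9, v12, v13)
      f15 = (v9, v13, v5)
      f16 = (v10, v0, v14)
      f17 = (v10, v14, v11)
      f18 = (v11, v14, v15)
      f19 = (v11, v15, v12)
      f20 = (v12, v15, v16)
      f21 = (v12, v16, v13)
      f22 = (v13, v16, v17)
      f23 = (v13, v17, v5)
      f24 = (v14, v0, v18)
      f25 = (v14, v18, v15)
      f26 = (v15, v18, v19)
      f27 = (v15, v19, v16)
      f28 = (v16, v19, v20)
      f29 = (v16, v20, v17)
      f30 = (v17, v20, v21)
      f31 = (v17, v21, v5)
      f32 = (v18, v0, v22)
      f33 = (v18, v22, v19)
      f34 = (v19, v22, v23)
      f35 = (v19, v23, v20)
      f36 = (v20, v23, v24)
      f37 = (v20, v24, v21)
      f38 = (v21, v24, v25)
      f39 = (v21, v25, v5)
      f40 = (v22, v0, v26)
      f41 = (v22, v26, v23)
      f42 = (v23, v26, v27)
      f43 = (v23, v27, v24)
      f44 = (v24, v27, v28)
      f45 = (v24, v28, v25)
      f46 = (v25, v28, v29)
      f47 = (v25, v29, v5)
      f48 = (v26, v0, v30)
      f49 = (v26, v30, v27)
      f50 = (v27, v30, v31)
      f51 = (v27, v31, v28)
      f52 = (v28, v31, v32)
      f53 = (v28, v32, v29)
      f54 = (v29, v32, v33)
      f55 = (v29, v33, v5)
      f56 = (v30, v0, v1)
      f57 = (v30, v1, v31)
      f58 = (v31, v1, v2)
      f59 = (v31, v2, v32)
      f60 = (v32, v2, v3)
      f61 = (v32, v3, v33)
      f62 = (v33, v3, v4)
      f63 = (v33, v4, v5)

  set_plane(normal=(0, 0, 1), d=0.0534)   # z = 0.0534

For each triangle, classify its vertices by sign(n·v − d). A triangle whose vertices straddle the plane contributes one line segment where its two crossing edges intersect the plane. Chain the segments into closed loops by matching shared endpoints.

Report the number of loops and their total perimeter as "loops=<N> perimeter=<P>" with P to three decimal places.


Straddling triangles (16 of 64):
  (v2,v7,v3) [--+] → (1.29857, 0.469801, 0.0534)–(1.4932, 0, 0.0534)  len=0.5085
  (v3,v7,v8) [+-+] → (1.29857, 0.469801, 0.0534)–(1.0558, 1.0558, 0.0534)  len=0.6343
  (v7,v11,v8) [--+] → (0.585999, 1.25043, 0.0534)–(1.0558, 1.0558, 0.0534)  len=0.5085
  (v8,v11,v12) [+-+] → (0.585999, 1.25043, 0.0534)–(0, 1.4932, 0.0534)  len=0.6343
  (v11,v15,v12) [--+] → (-0.469801, 1.29857, 0.0534)–(0, 1.4932, 0.0534)  len=0.5085
  (v12,v15,v16) [+-+] → (-0.469801, 1.29857, 0.0534)–(-1.0558, 1.0558, 0.0534)  len=0.6343
  (v15,v19,v16) [--+] → (-1.25043, 0.585999, 0.0534)–(-1.0558, 1.0558, 0.0534)  len=0.5085
  (v16,v19,v20) [+-+] → (-1.25043, 0.585999, 0.0534)–(-1.4932, 0, 0.0534)  len=0.6343
  (v19,v23,v20) [--+] → (-1.29857, -0.469801, 0.0534)–(-1.4932, 0, 0.0534)  len=0.5085
  (v20,v23,v24) [+-+] → (-1.29857, -0.469801, 0.0534)–(-1.0558, -1.0558, 0.0534)  len=0.6343
  (v23,v27,v24) [--+] → (-0.585999, -1.25043, 0.0534)–(-1.0558, -1.0558, 0.0534)  len=0.5085
  (v24,v27,v28) [+-+] → (-0.585999, -1.25043, 0.0534)–(0, -1.4932, 0.0534)  len=0.6343
  (v27,v31,v28) [--+] → (0.469801, -1.29857, 0.0534)–(0, -1.4932, 0.0534)  len=0.5085
  (v28,v31,v32) [+-+] → (0.469801, -1.29857, 0.0534)–(1.0558, -1.0558, 0.0534)  len=0.6343
  (v31,v2,v32) [--+] → (1.25043, -0.585999, 0.0534)–(1.0558, -1.0558, 0.0534)  len=0.5085
  (v32,v2,v3) [+-+] → (1.25043, -0.585999, 0.0534)–(1.4932, 0, 0.0534)  len=0.6343

Chained into 1 loop(s):
  loop 1: 16 segments, perimeter = 9.1425
Total perimeter = 9.143

loops=1 perimeter=9.143


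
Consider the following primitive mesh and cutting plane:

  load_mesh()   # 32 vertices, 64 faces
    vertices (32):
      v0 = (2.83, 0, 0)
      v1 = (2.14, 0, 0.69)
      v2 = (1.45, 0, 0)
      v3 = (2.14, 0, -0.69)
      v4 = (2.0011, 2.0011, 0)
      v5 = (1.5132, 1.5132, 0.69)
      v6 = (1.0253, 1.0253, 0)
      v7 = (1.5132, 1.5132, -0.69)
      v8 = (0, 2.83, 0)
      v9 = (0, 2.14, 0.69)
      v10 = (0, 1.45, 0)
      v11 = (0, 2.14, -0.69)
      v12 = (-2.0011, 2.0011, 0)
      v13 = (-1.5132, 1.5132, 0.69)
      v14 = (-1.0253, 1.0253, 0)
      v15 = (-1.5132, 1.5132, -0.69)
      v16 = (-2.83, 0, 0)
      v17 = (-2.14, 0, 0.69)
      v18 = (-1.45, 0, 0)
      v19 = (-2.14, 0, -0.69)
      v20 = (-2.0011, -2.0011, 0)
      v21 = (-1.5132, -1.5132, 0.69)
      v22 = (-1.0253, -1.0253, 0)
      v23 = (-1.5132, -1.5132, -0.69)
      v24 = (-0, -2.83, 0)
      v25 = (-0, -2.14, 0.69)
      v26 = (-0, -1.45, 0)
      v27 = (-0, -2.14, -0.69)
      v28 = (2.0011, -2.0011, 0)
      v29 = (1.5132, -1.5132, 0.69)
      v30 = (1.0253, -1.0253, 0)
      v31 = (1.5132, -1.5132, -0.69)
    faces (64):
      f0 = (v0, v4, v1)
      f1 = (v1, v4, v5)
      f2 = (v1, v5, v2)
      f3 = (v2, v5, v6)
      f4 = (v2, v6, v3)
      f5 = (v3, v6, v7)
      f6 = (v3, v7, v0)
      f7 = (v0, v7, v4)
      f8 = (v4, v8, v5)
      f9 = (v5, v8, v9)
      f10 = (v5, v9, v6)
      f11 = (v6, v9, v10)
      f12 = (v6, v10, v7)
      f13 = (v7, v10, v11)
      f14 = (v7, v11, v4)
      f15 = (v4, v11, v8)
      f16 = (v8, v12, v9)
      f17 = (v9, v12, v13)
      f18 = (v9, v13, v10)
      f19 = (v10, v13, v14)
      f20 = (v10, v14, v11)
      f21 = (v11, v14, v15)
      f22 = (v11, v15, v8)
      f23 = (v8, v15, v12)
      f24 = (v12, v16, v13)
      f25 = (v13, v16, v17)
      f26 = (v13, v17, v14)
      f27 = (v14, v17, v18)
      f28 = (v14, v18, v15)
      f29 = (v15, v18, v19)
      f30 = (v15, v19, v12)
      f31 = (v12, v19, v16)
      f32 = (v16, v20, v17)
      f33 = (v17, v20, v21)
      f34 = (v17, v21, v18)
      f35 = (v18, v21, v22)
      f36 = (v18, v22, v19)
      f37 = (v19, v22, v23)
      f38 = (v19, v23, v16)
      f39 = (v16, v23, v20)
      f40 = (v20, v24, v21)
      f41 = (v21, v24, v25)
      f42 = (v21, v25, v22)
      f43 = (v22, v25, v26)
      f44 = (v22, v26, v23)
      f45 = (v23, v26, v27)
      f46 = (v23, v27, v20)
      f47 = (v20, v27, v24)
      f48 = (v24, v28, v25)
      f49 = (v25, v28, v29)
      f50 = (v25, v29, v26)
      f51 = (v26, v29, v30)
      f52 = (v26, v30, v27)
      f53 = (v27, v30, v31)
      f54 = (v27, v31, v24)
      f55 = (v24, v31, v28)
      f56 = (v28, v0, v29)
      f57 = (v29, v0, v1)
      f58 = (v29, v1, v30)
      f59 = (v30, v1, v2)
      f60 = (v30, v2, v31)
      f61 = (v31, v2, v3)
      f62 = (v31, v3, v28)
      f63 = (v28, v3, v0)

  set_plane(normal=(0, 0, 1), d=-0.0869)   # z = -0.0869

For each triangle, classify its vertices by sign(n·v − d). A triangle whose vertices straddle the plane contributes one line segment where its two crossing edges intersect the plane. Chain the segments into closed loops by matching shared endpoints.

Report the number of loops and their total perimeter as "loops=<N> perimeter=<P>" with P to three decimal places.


loops=2 perimeter=26.206

Straddling triangles (32 of 64):
  (v2,v6,v3) [++-] → (1.16569, 0.896172, -0.0869)–(1.5369, 0, -0.0869)  len=0.9700
  (v3,v6,v7) [-+-] → (1.16569, 0.896172, -0.0869)–(1.08675, 1.08675, -0.0869)  len=0.2063
  (v3,v7,v0) [--+] → (2.66416, 0.190575, -0.0869)–(2.7431, 0, -0.0869)  len=0.2063
  (v0,v7,v4) [+-+] → (2.66416, 0.190575, -0.0869)–(1.93965, 1.93965, -0.0869)  len=1.8932
  (v6,v10,v7) [++-] → (0.190575, 1.45796, -0.0869)–(1.08675, 1.08675, -0.0869)  len=0.9700
  (v7,v10,v11) [-+-] → (0.190575, 1.45796, -0.0869)–(0, 1.5369, -0.0869)  len=0.2063
  (v7,v11,v4) [--+] → (1.74908, 2.01859, -0.0869)–(1.93965, 1.93965, -0.0869)  len=0.2063
  (v4,v11,v8) [+-+] → (1.74908, 2.01859, -0.0869)–(0, 2.7431, -0.0869)  len=1.8932
  (v10,v14,v11) [++-] → (-0.896172, 1.16569, -0.0869)–(0, 1.5369, -0.0869)  len=0.9700
  (v11,v14,v15) [-+-] → (-0.896172, 1.16569, -0.0869)–(-1.08675, 1.08675, -0.0869)  len=0.2063
  (v11,v15,v8) [--+] → (-0.190575, 2.66416, -0.0869)–(0, 2.7431, -0.0869)  len=0.2063
  (v8,v15,v12) [+-+] → (-0.190575, 2.66416, -0.0869)–(-1.93965, 1.93965, -0.0869)  len=1.8932
  (v14,v18,v15) [++-] → (-1.45796, 0.190575, -0.0869)–(-1.08675, 1.08675, -0.0869)  len=0.9700
  (v15,v18,v19) [-+-] → (-1.45796, 0.190575, -0.0869)–(-1.5369, 0, -0.0869)  len=0.2063
  (v15,v19,v12) [--+] → (-2.01859, 1.74908, -0.0869)–(-1.93965, 1.93965, -0.0869)  len=0.2063
  (v12,v19,v16) [+-+] → (-2.01859, 1.74908, -0.0869)–(-2.7431, 0, -0.0869)  len=1.8932
  (v18,v22,v19) [++-] → (-1.16569, -0.896172, -0.0869)–(-1.5369, 0, -0.0869)  len=0.9700
  (v19,v22,v23) [-+-] → (-1.16569, -0.896172, -0.0869)–(-1.08675, -1.08675, -0.0869)  len=0.2063
  (v19,v23,v16) [--+] → (-2.66416, -0.190575, -0.0869)–(-2.7431, 0, -0.0869)  len=0.2063
  (v16,v23,v20) [+-+] → (-2.66416, -0.190575, -0.0869)–(-1.93965, -1.93965, -0.0869)  len=1.8932
  (v22,v26,v23) [++-] → (-0.190575, -1.45796, -0.0869)–(-1.08675, -1.08675, -0.0869)  len=0.9700
  (v23,v26,v27) [-+-] → (-0.190575, -1.45796, -0.0869)–(0, -1.5369, -0.0869)  len=0.2063
  (v23,v27,v20) [--+] → (-1.74908, -2.01859, -0.0869)–(-1.93965, -1.93965, -0.0869)  len=0.2063
  (v20,v27,v24) [+-+] → (-1.74908, -2.01859, -0.0869)–(0, -2.7431, -0.0869)  len=1.8932
  (v26,v30,v27) [++-] → (0.896172, -1.16569, -0.0869)–(0, -1.5369, -0.0869)  len=0.9700
  (v27,v30,v31) [-+-] → (0.896172, -1.16569, -0.0869)–(1.08675, -1.08675, -0.0869)  len=0.2063
  (v27,v31,v24) [--+] → (0.190575, -2.66416, -0.0869)–(0, -2.7431, -0.0869)  len=0.2063
  (v24,v31,v28) [+-+] → (0.190575, -2.66416, -0.0869)–(1.93965, -1.93965, -0.0869)  len=1.8932
  (v30,v2,v31) [++-] → (1.45796, -0.190575, -0.0869)–(1.08675, -1.08675, -0.0869)  len=0.9700
  (v31,v2,v3) [-+-] → (1.45796, -0.190575, -0.0869)–(1.5369, 0, -0.0869)  len=0.2063
  (v31,v3,v28) [--+] → (2.01859, -1.74908, -0.0869)–(1.93965, -1.93965, -0.0869)  len=0.2063
  (v28,v3,v0) [+-+] → (2.01859, -1.74908, -0.0869)–(2.7431, 0, -0.0869)  len=1.8932

Chained into 2 loop(s):
  loop 1: 16 segments, perimeter = 9.4103
  loop 2: 16 segments, perimeter = 16.7958
Total perimeter = 26.206


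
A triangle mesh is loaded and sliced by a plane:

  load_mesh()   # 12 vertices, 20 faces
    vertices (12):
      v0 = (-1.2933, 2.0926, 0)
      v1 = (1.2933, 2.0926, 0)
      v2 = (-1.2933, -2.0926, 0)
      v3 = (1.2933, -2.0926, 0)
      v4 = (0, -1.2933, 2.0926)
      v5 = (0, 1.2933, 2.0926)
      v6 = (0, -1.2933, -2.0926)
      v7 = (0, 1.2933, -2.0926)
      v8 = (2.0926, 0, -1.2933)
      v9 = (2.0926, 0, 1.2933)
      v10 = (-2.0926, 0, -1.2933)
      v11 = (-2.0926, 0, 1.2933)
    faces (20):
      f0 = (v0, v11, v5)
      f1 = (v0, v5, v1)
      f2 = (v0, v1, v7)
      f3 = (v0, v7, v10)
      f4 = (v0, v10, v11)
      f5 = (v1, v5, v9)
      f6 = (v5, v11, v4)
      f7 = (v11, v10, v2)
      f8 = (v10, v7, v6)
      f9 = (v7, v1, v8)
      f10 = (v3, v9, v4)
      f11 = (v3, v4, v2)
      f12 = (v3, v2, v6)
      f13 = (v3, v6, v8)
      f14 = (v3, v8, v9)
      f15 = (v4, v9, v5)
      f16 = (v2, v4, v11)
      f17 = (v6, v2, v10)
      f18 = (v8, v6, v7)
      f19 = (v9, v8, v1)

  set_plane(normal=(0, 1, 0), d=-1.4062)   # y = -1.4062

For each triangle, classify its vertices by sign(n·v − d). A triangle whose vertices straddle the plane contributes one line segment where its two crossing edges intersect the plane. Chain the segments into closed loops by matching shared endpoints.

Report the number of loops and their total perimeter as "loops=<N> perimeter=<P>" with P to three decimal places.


loops=1 perimeter=10.193

Straddling triangles (8 of 20):
  (v11,v10,v2) [++-] → (-1.55548, -1.4062, -0.424219)–(-1.55548, -1.4062, 0.424219)  len=0.8484
  (v3,v9,v4) [-++] → (1.55548, -1.4062, 0.424219)–(0.182677, -1.4062, 1.79702)  len=1.9414
  (v3,v4,v2) [-+-] → (0.182677, -1.4062, 1.79702)–(-0.182677, -1.4062, 1.79702)  len=0.3654
  (v3,v2,v6) [--+] → (-0.182677, -1.4062, -1.79702)–(0.182677, -1.4062, -1.79702)  len=0.3654
  (v3,v6,v8) [-++] → (0.182677, -1.4062, -1.79702)–(1.55548, -1.4062, -0.424219)  len=1.9414
  (v3,v8,v9) [-++] → (1.55548, -1.4062, -0.424219)–(1.55548, -1.4062, 0.424219)  len=0.8484
  (v2,v4,v11) [-++] → (-0.182677, -1.4062, 1.79702)–(-1.55548, -1.4062, 0.424219)  len=1.9414
  (v6,v2,v10) [+-+] → (-0.182677, -1.4062, -1.79702)–(-1.55548, -1.4062, -0.424219)  len=1.9414

Chained into 1 loop(s):
  loop 1: 8 segments, perimeter = 10.1933
Total perimeter = 10.193


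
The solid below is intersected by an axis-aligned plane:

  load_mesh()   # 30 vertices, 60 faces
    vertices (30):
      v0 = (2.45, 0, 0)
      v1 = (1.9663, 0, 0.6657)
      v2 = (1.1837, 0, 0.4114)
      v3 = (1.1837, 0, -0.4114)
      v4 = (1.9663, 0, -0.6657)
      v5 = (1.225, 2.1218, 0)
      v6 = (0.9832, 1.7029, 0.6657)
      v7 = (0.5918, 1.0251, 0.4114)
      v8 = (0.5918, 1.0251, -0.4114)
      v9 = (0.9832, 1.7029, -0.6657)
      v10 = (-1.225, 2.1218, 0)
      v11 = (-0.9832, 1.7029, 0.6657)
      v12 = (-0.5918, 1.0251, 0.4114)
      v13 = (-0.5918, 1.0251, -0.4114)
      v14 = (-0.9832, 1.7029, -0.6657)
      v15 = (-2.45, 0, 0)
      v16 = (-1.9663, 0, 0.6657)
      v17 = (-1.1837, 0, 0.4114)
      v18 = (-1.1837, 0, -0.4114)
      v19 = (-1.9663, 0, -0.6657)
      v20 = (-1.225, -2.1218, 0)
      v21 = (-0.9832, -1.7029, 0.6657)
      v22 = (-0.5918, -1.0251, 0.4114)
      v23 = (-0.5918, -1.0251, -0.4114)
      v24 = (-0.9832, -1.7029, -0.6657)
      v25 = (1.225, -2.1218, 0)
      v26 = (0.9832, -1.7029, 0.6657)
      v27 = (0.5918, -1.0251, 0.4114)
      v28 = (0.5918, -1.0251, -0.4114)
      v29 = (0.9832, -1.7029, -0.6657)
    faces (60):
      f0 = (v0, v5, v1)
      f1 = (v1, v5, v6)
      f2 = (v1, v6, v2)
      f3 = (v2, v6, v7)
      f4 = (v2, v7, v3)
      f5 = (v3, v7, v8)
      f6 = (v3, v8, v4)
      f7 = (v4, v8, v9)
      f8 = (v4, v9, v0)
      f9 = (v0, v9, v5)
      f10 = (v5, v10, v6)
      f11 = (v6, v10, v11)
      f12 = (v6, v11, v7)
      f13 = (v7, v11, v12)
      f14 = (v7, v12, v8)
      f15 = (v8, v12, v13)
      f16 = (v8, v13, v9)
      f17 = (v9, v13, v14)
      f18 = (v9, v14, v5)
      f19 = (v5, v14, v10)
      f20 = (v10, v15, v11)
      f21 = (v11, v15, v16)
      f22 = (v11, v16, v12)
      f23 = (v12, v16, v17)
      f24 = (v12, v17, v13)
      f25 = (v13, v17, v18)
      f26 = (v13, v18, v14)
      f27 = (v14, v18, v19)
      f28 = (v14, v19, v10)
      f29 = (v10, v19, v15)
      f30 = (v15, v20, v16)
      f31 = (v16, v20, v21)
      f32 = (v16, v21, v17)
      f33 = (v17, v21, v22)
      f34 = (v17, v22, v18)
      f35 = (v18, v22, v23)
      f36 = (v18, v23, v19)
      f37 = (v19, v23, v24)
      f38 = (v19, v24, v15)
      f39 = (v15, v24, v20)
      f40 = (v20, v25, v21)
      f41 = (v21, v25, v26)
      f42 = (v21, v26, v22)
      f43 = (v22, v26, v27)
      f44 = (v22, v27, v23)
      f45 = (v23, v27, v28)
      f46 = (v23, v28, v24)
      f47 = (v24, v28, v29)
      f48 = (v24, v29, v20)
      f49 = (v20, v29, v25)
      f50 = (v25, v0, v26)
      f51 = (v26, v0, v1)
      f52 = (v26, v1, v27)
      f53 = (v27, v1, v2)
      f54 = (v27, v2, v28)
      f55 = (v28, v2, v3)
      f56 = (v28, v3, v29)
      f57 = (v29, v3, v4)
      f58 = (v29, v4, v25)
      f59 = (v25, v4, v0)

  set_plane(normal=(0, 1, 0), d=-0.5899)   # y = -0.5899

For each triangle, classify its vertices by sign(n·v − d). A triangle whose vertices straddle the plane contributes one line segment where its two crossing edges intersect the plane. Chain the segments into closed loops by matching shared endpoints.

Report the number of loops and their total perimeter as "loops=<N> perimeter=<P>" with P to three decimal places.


Straddling triangles (20 of 60):
  (v15,v20,v16) [+-+] → (-2.10943, -0.5899, 0)–(-1.7602, -0.5899, 0.480623)  len=0.5941
  (v16,v20,v21) [+--] → (-1.7602, -0.5899, 0.480623)–(-1.62575, -0.5899, 0.6657)  len=0.2288
  (v16,v21,v17) [+-+] → (-1.62575, -0.5899, 0.6657)–(-1.11424, -0.5899, 0.499492)  len=0.5378
  (v17,v21,v22) [+--] → (-1.11424, -0.5899, 0.499492)–(-0.843088, -0.5899, 0.4114)  len=0.2851
  (v17,v22,v18) [+-+] → (-0.843088, -0.5899, 0.4114)–(-0.843088, -0.5899, 0.0620852)  len=0.3493
  (v18,v22,v23) [+--] → (-0.843088, -0.5899, 0.0620852)–(-0.843088, -0.5899, -0.4114)  len=0.4735
  (v18,v23,v19) [+-+] → (-0.843088, -0.5899, -0.4114)–(-1.17534, -0.5899, -0.519362)  len=0.3493
  (v19,v23,v24) [+--] → (-1.17534, -0.5899, -0.519362)–(-1.62575, -0.5899, -0.6657)  len=0.4736
  (v19,v24,v15) [+-+] → (-1.62575, -0.5899, -0.6657)–(-1.94189, -0.5899, -0.230605)  len=0.5378
  (v15,v24,v20) [+--] → (-1.94189, -0.5899, -0.230605)–(-2.10943, -0.5899, 0)  len=0.2850
  (v25,v0,v26) [-+-] → (2.10943, -0.5899, 0)–(1.94189, -0.5899, 0.230605)  len=0.2850
  (v26,v0,v1) [-++] → (1.94189, -0.5899, 0.230605)–(1.62575, -0.5899, 0.6657)  len=0.5378
  (v26,v1,v27) [-+-] → (1.62575, -0.5899, 0.6657)–(1.17534, -0.5899, 0.519362)  len=0.4736
  (v27,v1,v2) [-++] → (1.17534, -0.5899, 0.519362)–(0.843088, -0.5899, 0.4114)  len=0.3493
  (v27,v2,v28) [-+-] → (0.843088, -0.5899, 0.4114)–(0.843088, -0.5899, -0.0620852)  len=0.4735
  (v28,v2,v3) [-++] → (0.843088, -0.5899, -0.0620852)–(0.843088, -0.5899, -0.4114)  len=0.3493
  (v28,v3,v29) [-+-] → (0.843088, -0.5899, -0.4114)–(1.11424, -0.5899, -0.499492)  len=0.2851
  (v29,v3,v4) [-++] → (1.11424, -0.5899, -0.499492)–(1.62575, -0.5899, -0.6657)  len=0.5378
  (v29,v4,v25) [-+-] → (1.62575, -0.5899, -0.6657)–(1.7602, -0.5899, -0.480623)  len=0.2288
  (v25,v4,v0) [-++] → (1.7602, -0.5899, -0.480623)–(2.10943, -0.5899, 0)  len=0.5941

Chained into 2 loop(s):
  loop 1: 10 segments, perimeter = 4.1144
  loop 2: 10 segments, perimeter = 4.1144
Total perimeter = 8.229

loops=2 perimeter=8.229


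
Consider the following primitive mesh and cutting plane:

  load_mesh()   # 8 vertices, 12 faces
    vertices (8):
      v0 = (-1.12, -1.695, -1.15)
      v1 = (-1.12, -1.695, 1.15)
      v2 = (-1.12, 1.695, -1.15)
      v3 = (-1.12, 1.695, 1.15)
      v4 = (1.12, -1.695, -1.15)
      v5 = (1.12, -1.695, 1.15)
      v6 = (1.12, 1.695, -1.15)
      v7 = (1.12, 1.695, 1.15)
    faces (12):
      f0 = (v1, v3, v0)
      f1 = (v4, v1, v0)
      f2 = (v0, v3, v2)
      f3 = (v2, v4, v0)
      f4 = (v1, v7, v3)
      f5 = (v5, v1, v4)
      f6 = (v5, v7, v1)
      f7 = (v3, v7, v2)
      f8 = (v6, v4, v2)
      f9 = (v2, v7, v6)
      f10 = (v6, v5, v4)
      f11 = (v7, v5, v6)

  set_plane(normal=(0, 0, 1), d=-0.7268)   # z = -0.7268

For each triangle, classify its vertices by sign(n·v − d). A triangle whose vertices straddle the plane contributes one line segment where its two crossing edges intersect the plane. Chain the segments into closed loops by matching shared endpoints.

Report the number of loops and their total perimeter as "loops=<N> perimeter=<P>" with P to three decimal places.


Straddling triangles (8 of 12):
  (v1,v3,v0) [++-] → (-1.12, -1.07124, -0.7268)–(-1.12, -1.695, -0.7268)  len=0.6238
  (v4,v1,v0) [-+-] → (0.70784, -1.695, -0.7268)–(-1.12, -1.695, -0.7268)  len=1.8278
  (v0,v3,v2) [-+-] → (-1.12, -1.07124, -0.7268)–(-1.12, 1.695, -0.7268)  len=2.7662
  (v5,v1,v4) [++-] → (0.70784, -1.695, -0.7268)–(1.12, -1.695, -0.7268)  len=0.4122
  (v3,v7,v2) [++-] → (-0.70784, 1.695, -0.7268)–(-1.12, 1.695, -0.7268)  len=0.4122
  (v2,v7,v6) [-+-] → (-0.70784, 1.695, -0.7268)–(1.12, 1.695, -0.7268)  len=1.8278
  (v6,v5,v4) [-+-] → (1.12, 1.07124, -0.7268)–(1.12, -1.695, -0.7268)  len=2.7662
  (v7,v5,v6) [++-] → (1.12, 1.07124, -0.7268)–(1.12, 1.695, -0.7268)  len=0.6238

Chained into 1 loop(s):
  loop 1: 8 segments, perimeter = 11.2600
Total perimeter = 11.260

loops=1 perimeter=11.260


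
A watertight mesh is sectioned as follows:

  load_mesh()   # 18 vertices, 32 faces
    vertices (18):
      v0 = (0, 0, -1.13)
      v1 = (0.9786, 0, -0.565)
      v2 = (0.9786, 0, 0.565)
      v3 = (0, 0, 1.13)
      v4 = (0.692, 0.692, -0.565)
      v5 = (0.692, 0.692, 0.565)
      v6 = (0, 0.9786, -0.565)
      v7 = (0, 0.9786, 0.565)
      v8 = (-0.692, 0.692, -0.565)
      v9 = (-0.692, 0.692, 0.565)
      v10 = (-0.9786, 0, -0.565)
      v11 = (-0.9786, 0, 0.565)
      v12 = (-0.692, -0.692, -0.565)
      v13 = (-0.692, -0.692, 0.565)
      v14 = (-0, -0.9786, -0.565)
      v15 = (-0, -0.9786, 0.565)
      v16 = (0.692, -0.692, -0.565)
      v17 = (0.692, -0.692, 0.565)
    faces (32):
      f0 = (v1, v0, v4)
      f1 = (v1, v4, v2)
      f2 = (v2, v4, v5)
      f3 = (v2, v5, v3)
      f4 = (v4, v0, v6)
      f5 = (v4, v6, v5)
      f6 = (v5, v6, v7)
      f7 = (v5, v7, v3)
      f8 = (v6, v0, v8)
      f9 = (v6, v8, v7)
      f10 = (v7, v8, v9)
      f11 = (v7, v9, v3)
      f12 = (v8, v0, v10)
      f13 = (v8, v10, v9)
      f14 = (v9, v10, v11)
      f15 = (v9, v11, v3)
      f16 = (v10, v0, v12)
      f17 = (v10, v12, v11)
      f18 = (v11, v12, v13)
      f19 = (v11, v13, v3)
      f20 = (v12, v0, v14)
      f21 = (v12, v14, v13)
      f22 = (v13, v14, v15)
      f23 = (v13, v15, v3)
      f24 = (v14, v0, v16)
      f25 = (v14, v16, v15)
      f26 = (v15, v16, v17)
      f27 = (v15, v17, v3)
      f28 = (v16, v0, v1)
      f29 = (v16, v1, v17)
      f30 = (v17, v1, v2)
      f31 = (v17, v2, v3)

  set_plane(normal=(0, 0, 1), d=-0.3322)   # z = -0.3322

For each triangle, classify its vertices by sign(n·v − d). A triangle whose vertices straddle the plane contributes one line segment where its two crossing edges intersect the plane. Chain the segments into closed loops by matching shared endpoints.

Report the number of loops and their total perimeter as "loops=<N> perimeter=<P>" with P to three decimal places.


Straddling triangles (16 of 32):
  (v1,v4,v2) [--+] → (0.751045, 0.549436, -0.3322)–(0.9786, 0, -0.3322)  len=0.5947
  (v2,v4,v5) [+-+] → (0.751045, 0.549436, -0.3322)–(0.692, 0.692, -0.3322)  len=0.1543
  (v4,v6,v5) [--+] → (0.142564, 0.919555, -0.3322)–(0.692, 0.692, -0.3322)  len=0.5947
  (v5,v6,v7) [+-+] → (0.142564, 0.919555, -0.3322)–(0, 0.9786, -0.3322)  len=0.1543
  (v6,v8,v7) [--+] → (-0.549436, 0.751045, -0.3322)–(0, 0.9786, -0.3322)  len=0.5947
  (v7,v8,v9) [+-+] → (-0.549436, 0.751045, -0.3322)–(-0.692, 0.692, -0.3322)  len=0.1543
  (v8,v10,v9) [--+] → (-0.919555, 0.142564, -0.3322)–(-0.692, 0.692, -0.3322)  len=0.5947
  (v9,v10,v11) [+-+] → (-0.919555, 0.142564, -0.3322)–(-0.9786, 0, -0.3322)  len=0.1543
  (v10,v12,v11) [--+] → (-0.751045, -0.549436, -0.3322)–(-0.9786, 0, -0.3322)  len=0.5947
  (v11,v12,v13) [+-+] → (-0.751045, -0.549436, -0.3322)–(-0.692, -0.692, -0.3322)  len=0.1543
  (v12,v14,v13) [--+] → (-0.142564, -0.919555, -0.3322)–(-0.692, -0.692, -0.3322)  len=0.5947
  (v13,v14,v15) [+-+] → (-0.142564, -0.919555, -0.3322)–(0, -0.9786, -0.3322)  len=0.1543
  (v14,v16,v15) [--+] → (0.549436, -0.751045, -0.3322)–(0, -0.9786, -0.3322)  len=0.5947
  (v15,v16,v17) [+-+] → (0.549436, -0.751045, -0.3322)–(0.692, -0.692, -0.3322)  len=0.1543
  (v16,v1,v17) [--+] → (0.919555, -0.142564, -0.3322)–(0.692, -0.692, -0.3322)  len=0.5947
  (v17,v1,v2) [+-+] → (0.919555, -0.142564, -0.3322)–(0.9786, 0, -0.3322)  len=0.1543

Chained into 1 loop(s):
  loop 1: 16 segments, perimeter = 5.9920
Total perimeter = 5.992

loops=1 perimeter=5.992


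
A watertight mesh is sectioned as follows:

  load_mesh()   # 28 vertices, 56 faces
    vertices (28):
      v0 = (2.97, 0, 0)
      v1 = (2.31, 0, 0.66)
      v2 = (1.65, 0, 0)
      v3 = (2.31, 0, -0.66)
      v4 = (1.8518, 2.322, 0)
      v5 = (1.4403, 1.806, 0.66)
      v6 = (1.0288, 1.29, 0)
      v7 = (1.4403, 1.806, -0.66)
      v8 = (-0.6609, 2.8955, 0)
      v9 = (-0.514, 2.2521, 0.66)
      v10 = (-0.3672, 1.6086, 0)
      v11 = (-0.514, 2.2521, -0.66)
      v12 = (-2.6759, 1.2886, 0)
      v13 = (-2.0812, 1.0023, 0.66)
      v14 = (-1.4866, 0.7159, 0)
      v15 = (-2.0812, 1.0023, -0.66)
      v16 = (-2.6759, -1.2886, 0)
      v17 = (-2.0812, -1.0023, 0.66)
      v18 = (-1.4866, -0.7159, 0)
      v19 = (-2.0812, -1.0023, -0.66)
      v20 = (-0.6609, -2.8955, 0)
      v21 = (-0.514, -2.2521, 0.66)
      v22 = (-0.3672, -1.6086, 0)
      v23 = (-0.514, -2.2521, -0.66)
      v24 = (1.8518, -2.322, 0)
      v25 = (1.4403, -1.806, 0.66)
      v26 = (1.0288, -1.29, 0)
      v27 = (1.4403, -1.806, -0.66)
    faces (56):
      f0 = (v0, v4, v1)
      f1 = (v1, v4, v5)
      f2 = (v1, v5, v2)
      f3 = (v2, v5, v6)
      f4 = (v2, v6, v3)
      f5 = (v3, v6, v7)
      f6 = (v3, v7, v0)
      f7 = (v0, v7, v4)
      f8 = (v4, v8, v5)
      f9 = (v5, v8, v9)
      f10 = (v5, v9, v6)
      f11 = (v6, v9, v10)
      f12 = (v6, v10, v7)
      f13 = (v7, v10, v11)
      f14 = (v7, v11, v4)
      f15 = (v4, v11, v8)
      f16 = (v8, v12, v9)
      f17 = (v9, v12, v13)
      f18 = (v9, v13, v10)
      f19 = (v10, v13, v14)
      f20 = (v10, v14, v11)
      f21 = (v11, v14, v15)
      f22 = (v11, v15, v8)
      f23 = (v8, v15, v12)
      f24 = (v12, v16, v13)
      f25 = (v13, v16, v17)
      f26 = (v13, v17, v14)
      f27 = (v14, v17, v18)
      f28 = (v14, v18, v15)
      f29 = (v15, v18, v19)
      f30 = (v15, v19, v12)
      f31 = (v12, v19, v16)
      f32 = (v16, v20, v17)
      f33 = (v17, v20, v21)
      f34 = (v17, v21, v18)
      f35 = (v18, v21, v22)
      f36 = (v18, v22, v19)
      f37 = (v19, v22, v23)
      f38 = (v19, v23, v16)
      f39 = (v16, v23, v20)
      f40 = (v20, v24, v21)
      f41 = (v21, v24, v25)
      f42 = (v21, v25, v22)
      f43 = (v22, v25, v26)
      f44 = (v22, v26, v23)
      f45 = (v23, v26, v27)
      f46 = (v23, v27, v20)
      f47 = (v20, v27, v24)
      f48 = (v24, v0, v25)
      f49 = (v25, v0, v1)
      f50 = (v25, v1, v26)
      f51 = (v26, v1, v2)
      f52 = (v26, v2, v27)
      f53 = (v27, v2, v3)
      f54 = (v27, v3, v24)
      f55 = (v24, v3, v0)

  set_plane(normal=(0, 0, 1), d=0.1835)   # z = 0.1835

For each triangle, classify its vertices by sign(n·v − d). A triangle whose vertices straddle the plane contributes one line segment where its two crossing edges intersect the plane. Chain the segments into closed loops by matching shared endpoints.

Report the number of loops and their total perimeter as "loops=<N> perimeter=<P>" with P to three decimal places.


loops=2 perimeter=28.064

Straddling triangles (28 of 56):
  (v0,v4,v1) [--+] → (1.97919, 1.67641, 0.1835)–(2.7865, 0, 0.1835)  len=1.8607
  (v1,v4,v5) [+-+] → (1.97919, 1.67641, 0.1835)–(1.73739, 2.17854, 0.1835)  len=0.5573
  (v1,v5,v2) [++-] → (1.5917, 0.502123, 0.1835)–(1.8335, 0, 0.1835)  len=0.5573
  (v2,v5,v6) [-+-] → (1.5917, 0.502123, 0.1835)–(1.14321, 1.43346, 0.1835)  len=1.0337
  (v4,v8,v5) [--+] → (-0.0767027, 2.59259, 0.1835)–(1.73739, 2.17854, 0.1835)  len=1.8607
  (v5,v8,v9) [+-+] → (-0.0767027, 2.59259, 0.1835)–(-0.620057, 2.71662, 0.1835)  len=0.5573
  (v5,v9,v6) [++-] → (0.599855, 1.55749, 0.1835)–(1.14321, 1.43346, 0.1835)  len=0.5573
  (v6,v9,v10) [-+-] → (0.599855, 1.55749, 0.1835)–(-0.408015, 1.78751, 0.1835)  len=1.0338
  (v8,v12,v9) [--+] → (-2.07483, 1.55648, 0.1835)–(-0.620057, 2.71662, 0.1835)  len=1.8607
  (v9,v12,v13) [+-+] → (-2.07483, 1.55648, 0.1835)–(-2.51056, 1.209, 0.1835)  len=0.5573
  (v9,v13,v10) [++-] → (-0.843744, 1.44003, 0.1835)–(-0.408015, 1.78751, 0.1835)  len=0.5573
  (v10,v13,v14) [-+-] → (-0.843744, 1.44003, 0.1835)–(-1.65192, 0.795528, 0.1835)  len=1.0337
  (v12,v16,v13) [--+] → (-2.51056, -0.65166, 0.1835)–(-2.51056, 1.209, 0.1835)  len=1.8607
  (v13,v16,v17) [+-+] → (-2.51056, -0.65166, 0.1835)–(-2.51056, -1.209, 0.1835)  len=0.5573
  (v13,v17,v14) [++-] → (-1.65192, 0.238188, 0.1835)–(-1.65192, 0.795528, 0.1835)  len=0.5573
  (v14,v17,v18) [-+-] → (-1.65192, 0.238188, 0.1835)–(-1.65192, -0.795528, 0.1835)  len=1.0337
  (v16,v20,v17) [--+] → (-1.05579, -2.36913, 0.1835)–(-2.51056, -1.209, 0.1835)  len=1.8607
  (v17,v20,v21) [+-+] → (-1.05579, -2.36913, 0.1835)–(-0.620057, -2.71662, 0.1835)  len=0.5573
  (v17,v21,v18) [++-] → (-1.21619, -1.14301, 0.1835)–(-1.65192, -0.795528, 0.1835)  len=0.5573
  (v18,v21,v22) [-+-] → (-1.21619, -1.14301, 0.1835)–(-0.408015, -1.78751, 0.1835)  len=1.0337
  (v20,v24,v21) [--+] → (1.19404, -2.30257, 0.1835)–(-0.620057, -2.71662, 0.1835)  len=1.8607
  (v21,v24,v25) [+-+] → (1.19404, -2.30257, 0.1835)–(1.73739, -2.17854, 0.1835)  len=0.5573
  (v21,v25,v22) [++-] → (0.13534, -1.66348, 0.1835)–(-0.408015, -1.78751, 0.1835)  len=0.5573
  (v22,v25,v26) [-+-] → (0.13534, -1.66348, 0.1835)–(1.14321, -1.43346, 0.1835)  len=1.0338
  (v24,v0,v25) [--+] → (2.5447, -0.502123, 0.1835)–(1.73739, -2.17854, 0.1835)  len=1.8607
  (v25,v0,v1) [+-+] → (2.5447, -0.502123, 0.1835)–(2.7865, 0, 0.1835)  len=0.5573
  (v25,v1,v26) [++-] → (1.38501, -0.931341, 0.1835)–(1.14321, -1.43346, 0.1835)  len=0.5573
  (v26,v1,v2) [-+-] → (1.38501, -0.931341, 0.1835)–(1.8335, 0, 0.1835)  len=1.0337

Chained into 2 loop(s):
  loop 1: 14 segments, perimeter = 16.9262
  loop 2: 14 segments, perimeter = 11.1373
Total perimeter = 28.064


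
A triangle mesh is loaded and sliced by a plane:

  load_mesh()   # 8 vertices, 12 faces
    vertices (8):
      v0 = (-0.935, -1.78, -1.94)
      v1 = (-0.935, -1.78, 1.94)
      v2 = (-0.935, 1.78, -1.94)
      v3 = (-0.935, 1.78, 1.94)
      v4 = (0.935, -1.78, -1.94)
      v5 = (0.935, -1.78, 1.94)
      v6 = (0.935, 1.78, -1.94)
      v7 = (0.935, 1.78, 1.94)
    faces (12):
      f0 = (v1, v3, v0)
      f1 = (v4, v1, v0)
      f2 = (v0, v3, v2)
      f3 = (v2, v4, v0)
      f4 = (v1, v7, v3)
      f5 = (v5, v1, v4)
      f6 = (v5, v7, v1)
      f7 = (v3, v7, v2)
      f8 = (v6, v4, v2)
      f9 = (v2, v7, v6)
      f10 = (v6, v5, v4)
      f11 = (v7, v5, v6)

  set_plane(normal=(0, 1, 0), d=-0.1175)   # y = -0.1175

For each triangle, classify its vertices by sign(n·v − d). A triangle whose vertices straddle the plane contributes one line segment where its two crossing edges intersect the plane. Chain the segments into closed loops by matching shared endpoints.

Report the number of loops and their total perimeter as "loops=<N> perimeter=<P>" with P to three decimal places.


loops=1 perimeter=11.500

Straddling triangles (8 of 12):
  (v1,v3,v0) [-+-] → (-0.935, -0.1175, 1.94)–(-0.935, -0.1175, -0.128062)  len=2.0681
  (v0,v3,v2) [-++] → (-0.935, -0.1175, -0.128062)–(-0.935, -0.1175, -1.94)  len=1.8119
  (v2,v4,v0) [+--] → (0.0617205, -0.1175, -1.94)–(-0.935, -0.1175, -1.94)  len=0.9967
  (v1,v7,v3) [-++] → (-0.0617205, -0.1175, 1.94)–(-0.935, -0.1175, 1.94)  len=0.8733
  (v5,v7,v1) [-+-] → (0.935, -0.1175, 1.94)–(-0.0617205, -0.1175, 1.94)  len=0.9967
  (v6,v4,v2) [+-+] → (0.935, -0.1175, -1.94)–(0.0617205, -0.1175, -1.94)  len=0.8733
  (v6,v5,v4) [+--] → (0.935, -0.1175, 0.128062)–(0.935, -0.1175, -1.94)  len=2.0681
  (v7,v5,v6) [+-+] → (0.935, -0.1175, 1.94)–(0.935, -0.1175, 0.128062)  len=1.8119

Chained into 1 loop(s):
  loop 1: 8 segments, perimeter = 11.5000
Total perimeter = 11.500


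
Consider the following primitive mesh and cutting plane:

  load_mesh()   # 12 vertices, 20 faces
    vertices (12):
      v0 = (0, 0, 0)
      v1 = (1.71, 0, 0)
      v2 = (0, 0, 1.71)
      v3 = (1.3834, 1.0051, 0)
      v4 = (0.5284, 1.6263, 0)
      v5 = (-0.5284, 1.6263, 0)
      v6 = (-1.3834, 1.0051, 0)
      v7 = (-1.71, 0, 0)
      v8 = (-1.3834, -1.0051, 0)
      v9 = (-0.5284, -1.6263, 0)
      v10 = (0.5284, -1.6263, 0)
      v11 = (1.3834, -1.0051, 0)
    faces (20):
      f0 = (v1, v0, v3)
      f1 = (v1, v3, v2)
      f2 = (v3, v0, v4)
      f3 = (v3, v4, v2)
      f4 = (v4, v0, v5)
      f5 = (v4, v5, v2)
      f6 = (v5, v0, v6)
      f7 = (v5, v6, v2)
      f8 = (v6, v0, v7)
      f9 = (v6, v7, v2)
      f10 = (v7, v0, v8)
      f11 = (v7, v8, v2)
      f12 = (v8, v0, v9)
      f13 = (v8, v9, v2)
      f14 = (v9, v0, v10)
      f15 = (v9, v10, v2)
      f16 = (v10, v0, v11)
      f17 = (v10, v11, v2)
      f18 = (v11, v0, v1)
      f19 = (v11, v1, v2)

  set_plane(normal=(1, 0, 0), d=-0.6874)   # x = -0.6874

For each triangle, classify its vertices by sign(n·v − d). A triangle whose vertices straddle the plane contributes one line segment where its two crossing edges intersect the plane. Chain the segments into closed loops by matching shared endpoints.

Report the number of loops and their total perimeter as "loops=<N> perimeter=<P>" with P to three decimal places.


Straddling triangles (8 of 20):
  (v5,v0,v6) [++-] → (-0.6874, 0.499426, 0)–(-0.6874, 1.51078, 0)  len=1.0114
  (v5,v6,v2) [+-+] → (-0.6874, 1.51078, 0)–(-0.6874, 0.499426, 0.860315)  len=1.3278
  (v6,v0,v7) [-+-] → (-0.6874, 0.499426, 0)–(-0.6874, 0, 0)  len=0.4994
  (v6,v7,v2) [--+] → (-0.6874, 0, 1.0226)–(-0.6874, 0.499426, 0.860315)  len=0.5251
  (v7,v0,v8) [-+-] → (-0.6874, 0, 0)–(-0.6874, -0.499426, 0)  len=0.4994
  (v7,v8,v2) [--+] → (-0.6874, -0.499426, 0.860315)–(-0.6874, 0, 1.0226)  len=0.5251
  (v8,v0,v9) [-++] → (-0.6874, -0.499426, 0)–(-0.6874, -1.51078, 0)  len=1.0114
  (v8,v9,v2) [-++] → (-0.6874, -1.51078, 0)–(-0.6874, -0.499426, 0.860315)  len=1.3278

Chained into 1 loop(s):
  loop 1: 8 segments, perimeter = 6.7274
Total perimeter = 6.727

loops=1 perimeter=6.727


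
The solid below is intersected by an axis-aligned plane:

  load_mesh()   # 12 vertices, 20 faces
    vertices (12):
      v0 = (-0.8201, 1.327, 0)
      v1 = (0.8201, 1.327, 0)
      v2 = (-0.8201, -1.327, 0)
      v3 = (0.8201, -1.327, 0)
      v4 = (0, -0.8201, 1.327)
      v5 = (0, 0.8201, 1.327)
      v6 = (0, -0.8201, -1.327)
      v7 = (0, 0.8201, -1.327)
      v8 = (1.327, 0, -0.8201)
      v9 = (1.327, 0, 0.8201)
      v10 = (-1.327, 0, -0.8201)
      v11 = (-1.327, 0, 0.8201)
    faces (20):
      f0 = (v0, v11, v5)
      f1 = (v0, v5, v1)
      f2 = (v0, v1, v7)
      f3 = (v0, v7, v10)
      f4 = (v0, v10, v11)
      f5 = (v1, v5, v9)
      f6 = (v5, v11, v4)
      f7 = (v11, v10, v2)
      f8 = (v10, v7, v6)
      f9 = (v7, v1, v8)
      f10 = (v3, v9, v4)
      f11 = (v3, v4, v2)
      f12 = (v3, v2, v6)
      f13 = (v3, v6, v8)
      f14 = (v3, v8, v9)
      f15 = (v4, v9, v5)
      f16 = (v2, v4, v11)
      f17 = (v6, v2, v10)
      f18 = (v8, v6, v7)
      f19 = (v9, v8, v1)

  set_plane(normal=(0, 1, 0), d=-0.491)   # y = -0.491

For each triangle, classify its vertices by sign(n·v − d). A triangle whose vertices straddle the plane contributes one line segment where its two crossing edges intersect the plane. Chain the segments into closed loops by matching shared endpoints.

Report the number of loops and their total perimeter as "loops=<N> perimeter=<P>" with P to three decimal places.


Straddling triangles (10 of 20):
  (v5,v11,v4) [++-] → (-0.532515, -0.491, 1.12358)–(0, -0.491, 1.327)  len=0.5700
  (v11,v10,v2) [++-] → (-1.13944, -0.491, -0.516657)–(-1.13944, -0.491, 0.516657)  len=1.0333
  (v10,v7,v6) [++-] → (0, -0.491, -1.327)–(-0.532515, -0.491, -1.12358)  len=0.5700
  (v3,v9,v4) [-+-] → (1.13944, -0.491, 0.516657)–(0.532515, -0.491, 1.12358)  len=0.8583
  (v3,v6,v8) [--+] → (0.532515, -0.491, -1.12358)–(1.13944, -0.491, -0.516657)  len=0.8583
  (v3,v8,v9) [-++] → (1.13944, -0.491, -0.516657)–(1.13944, -0.491, 0.516657)  len=1.0333
  (v4,v9,v5) [-++] → (0.532515, -0.491, 1.12358)–(0, -0.491, 1.327)  len=0.5700
  (v2,v4,v11) [--+] → (-0.532515, -0.491, 1.12358)–(-1.13944, -0.491, 0.516657)  len=0.8583
  (v6,v2,v10) [--+] → (-1.13944, -0.491, -0.516657)–(-0.532515, -0.491, -1.12358)  len=0.8583
  (v8,v6,v7) [+-+] → (0.532515, -0.491, -1.12358)–(0, -0.491, -1.327)  len=0.5700

Chained into 1 loop(s):
  loop 1: 10 segments, perimeter = 7.7801
Total perimeter = 7.780

loops=1 perimeter=7.780
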